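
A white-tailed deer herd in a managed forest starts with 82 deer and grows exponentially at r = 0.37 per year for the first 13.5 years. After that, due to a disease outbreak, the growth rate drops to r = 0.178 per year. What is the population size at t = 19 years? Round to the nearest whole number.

32232 deer

Phase 1: N(13.5) = 82·e^(0.37×13.5) = 82·e^4.995 = 12109.2.
Phase 2 runs for 19 − 13.5 = 5.5 years at r = 0.178.
N(19) = 12109.2·e^(0.178×5.5) = 12109.2·e^0.979 = 32232.1.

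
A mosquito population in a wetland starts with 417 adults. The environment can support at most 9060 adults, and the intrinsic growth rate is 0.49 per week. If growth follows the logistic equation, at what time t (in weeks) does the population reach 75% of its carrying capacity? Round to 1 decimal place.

8.4 weeks

A = (K − N₀)/N₀ = (9060 − 417)/417 = 20.727.
Solve 9060/(1 + 20.727·e^(−0.49t)) = 6795: 1 + 20.727·e^(−0.49t) = 1.3333, so e^(−0.49t) = 0.0160824.
−0.49·t = ln(0.0160824) = -4.13, so t = 4.13/0.49 = 8.4286.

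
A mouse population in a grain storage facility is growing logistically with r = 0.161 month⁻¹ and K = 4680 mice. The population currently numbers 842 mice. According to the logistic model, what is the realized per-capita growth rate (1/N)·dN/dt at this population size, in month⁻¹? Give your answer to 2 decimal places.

(1/N)·dN/dt = r(1 − N/K) = 0.161 × (1 − 842/4680).
= 0.161 × 0.82009 = 0.13203.

0.13 per month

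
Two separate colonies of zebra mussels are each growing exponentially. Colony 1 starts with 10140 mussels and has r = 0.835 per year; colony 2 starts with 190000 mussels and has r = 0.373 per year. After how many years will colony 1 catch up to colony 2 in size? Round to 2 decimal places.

Set 10140·e^(0.835t) = 190000·e^(0.373t).
e^((0.835 − 0.373)t) = 190000/10140 → e^(0.462·t) = 18.738.
0.462·t = ln(18.738) = 2.9305, so t = 2.9305/0.462 = 6.3432.

6.34 years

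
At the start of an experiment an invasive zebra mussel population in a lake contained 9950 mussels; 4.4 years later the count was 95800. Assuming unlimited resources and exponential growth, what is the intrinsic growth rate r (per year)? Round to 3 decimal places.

From N(t) = N₀·e^(rt): e^(r·4.4) = 95800/9950 = 9.6281.
r·4.4 = ln(9.6281) = 2.2647, so r = 2.2647/4.4 = 0.5147.

0.515 per year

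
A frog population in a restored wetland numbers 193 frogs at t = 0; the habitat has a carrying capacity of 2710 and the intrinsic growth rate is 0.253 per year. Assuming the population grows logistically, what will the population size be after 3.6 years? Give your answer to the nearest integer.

A = (K − N₀)/N₀ = (2710 − 193)/193 = 13.041.
N(t) = K/(1 + A·e^(−rt)) = 2710/(1 + 13.041×e^(−0.253×3.6)).
e^(−0.9108) = 0.4022; denominator = 1 + 13.041×0.4022 = 6.2453.
N = 2710/6.2453 = 433.926.

434 frogs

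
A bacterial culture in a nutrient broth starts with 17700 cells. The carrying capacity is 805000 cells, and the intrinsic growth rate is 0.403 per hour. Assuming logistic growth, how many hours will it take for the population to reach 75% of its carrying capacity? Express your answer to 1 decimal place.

A = (K − N₀)/N₀ = (805000 − 17700)/17700 = 44.48.
Solve 805000/(1 + 44.48·e^(−0.403t)) = 603750: 1 + 44.48·e^(−0.403t) = 1.3333, so e^(−0.403t) = 0.00749397.
−0.403·t = ln(0.00749397) = -4.8937, so t = 4.8937/0.403 = 12.143.

12.1 hours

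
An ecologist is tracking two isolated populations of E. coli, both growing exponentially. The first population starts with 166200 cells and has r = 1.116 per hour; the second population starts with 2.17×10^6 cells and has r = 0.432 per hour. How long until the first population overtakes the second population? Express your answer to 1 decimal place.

Set 166200·e^(1.116t) = 2.17×10^6·e^(0.432t).
e^((1.116 − 0.432)t) = 2.17×10^6/166200 → e^(0.684·t) = 13.057.
0.684·t = ln(13.057) = 2.5693, so t = 2.5693/0.684 = 3.7563.

3.8 hours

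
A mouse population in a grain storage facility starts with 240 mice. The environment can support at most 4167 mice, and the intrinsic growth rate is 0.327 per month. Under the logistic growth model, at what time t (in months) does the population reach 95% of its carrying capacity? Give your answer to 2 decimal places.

A = (K − N₀)/N₀ = (4167 − 240)/240 = 16.363.
Solve 4167/(1 + 16.363·e^(−0.327t)) = 3958.65: 1 + 16.363·e^(−0.327t) = 1.0526, so e^(−0.327t) = 0.0032166.
−0.327·t = ln(0.0032166) = -5.7394, so t = 5.7394/0.327 = 17.552.

17.55 months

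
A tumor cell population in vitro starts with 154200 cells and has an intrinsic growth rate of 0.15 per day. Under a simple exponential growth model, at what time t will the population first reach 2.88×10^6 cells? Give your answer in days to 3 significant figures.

Set N₀·e^(rt) = 2.88×10^6: e^(0.15·t) = 2.88×10^6/154200 = 18.677.
0.15·t = ln(18.677) = 2.9273, so t = 2.9273/0.15 = 19.515.

19.5 days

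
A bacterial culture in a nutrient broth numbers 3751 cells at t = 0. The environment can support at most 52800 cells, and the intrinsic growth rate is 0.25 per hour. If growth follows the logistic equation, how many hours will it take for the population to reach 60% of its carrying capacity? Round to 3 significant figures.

11.9 hours

A = (K − N₀)/N₀ = (52800 − 3751)/3751 = 13.076.
Solve 52800/(1 + 13.076·e^(−0.25t)) = 31680: 1 + 13.076·e^(−0.25t) = 1.6667, so e^(−0.25t) = 0.050983.
−0.25·t = ln(0.050983) = -2.9763, so t = 2.9763/0.25 = 11.905.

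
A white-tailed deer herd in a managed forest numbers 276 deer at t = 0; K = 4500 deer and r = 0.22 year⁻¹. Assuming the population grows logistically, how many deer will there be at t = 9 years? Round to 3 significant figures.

1450 deer

A = (K − N₀)/N₀ = (4500 − 276)/276 = 15.304.
N(t) = K/(1 + A·e^(−rt)) = 4500/(1 + 15.304×e^(−0.22×9)).
e^(−1.98) = 0.13807; denominator = 1 + 15.304×0.13807 = 3.1131.
N = 4500/3.1131 = 1445.52.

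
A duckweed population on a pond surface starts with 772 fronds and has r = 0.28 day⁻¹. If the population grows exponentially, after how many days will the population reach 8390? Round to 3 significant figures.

Set N₀·e^(rt) = 8390: e^(0.28·t) = 8390/772 = 10.868.
0.28·t = ln(10.868) = 2.3858, so t = 2.3858/0.28 = 8.5208.

8.52 days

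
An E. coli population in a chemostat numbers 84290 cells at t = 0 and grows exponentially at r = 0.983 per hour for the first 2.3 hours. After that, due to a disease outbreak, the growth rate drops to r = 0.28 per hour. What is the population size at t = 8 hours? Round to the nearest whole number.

Phase 1: N(2.3) = 84290·e^(0.983×2.3) = 84290·e^2.261 = 808486.
Phase 2 runs for 8 − 2.3 = 5.7 hours at r = 0.28.
N(8) = 808486·e^(0.28×5.7) = 808486·e^1.596 = 3.988471×10^6.

3988471 cells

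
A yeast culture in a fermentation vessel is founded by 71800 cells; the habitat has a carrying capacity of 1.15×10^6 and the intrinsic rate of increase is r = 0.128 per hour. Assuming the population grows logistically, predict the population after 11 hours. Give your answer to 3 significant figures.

246000 cells

A = (K − N₀)/N₀ = (1.15×10^6 − 71800)/71800 = 15.017.
N(t) = K/(1 + A·e^(−rt)) = 1.15×10^6/(1 + 15.017×e^(−0.128×11)).
e^(−1.408) = 0.24463; denominator = 1 + 15.017×0.24463 = 4.6736.
N = 1.15×10^6/4.6736 = 246065.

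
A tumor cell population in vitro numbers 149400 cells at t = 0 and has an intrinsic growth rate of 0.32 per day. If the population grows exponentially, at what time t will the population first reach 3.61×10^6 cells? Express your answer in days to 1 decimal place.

Set N₀·e^(rt) = 3.61×10^6: e^(0.32·t) = 3.61×10^6/149400 = 24.163.
0.32·t = ln(24.163) = 3.1848, so t = 3.1848/0.32 = 9.9526.

10.0 days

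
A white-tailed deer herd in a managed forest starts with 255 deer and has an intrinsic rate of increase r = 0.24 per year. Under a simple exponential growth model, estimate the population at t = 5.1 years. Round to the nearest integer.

867 deer

N(t) = N₀·e^(rt) = 255 × e^(0.24×5.1) = 255 × e^1.224.
e^1.224 ≈ 3.4008, so N ≈ 255 × 3.4008 = 867.195.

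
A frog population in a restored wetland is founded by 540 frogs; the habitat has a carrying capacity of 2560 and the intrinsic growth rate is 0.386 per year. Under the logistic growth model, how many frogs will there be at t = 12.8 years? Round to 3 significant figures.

A = (K − N₀)/N₀ = (2560 − 540)/540 = 3.7407.
N(t) = K/(1 + A·e^(−rt)) = 2560/(1 + 3.7407×e^(−0.386×12.8)).
e^(−4.941) = 0.0071489; denominator = 1 + 3.7407×0.0071489 = 1.0267.
N = 2560/1.0267 = 2493.32.

2490 frogs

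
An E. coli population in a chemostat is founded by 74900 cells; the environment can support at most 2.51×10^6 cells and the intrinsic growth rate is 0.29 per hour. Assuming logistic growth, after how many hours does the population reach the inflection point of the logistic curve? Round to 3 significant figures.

Logistic growth is fastest at N = K/2 = 1.255×10^6.
A = (K − N₀)/N₀ = 32.511. Set K/(1 + A·e^(−rt)) = K/2 → A·e^(−rt) = 1.
e^(−0.29t) = 1/32.511 = 0.0307585, so t = ln(32.511)/0.29 = 3.4816/0.29 = 12.005.

12.0 hours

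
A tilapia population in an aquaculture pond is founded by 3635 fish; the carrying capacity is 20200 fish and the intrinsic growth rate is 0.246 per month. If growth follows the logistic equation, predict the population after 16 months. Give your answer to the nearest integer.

18549 fish

A = (K − N₀)/N₀ = (20200 − 3635)/3635 = 4.5571.
N(t) = K/(1 + A·e^(−rt)) = 20200/(1 + 4.5571×e^(−0.246×16)).
e^(−3.936) = 0.019526; denominator = 1 + 4.5571×0.019526 = 1.089.
N = 20200/1.089 = 18549.4.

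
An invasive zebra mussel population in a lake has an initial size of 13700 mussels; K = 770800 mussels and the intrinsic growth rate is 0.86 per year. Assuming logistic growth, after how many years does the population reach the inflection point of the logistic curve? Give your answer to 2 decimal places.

Logistic growth is fastest at N = K/2 = 385400.
A = (K − N₀)/N₀ = 55.263. Set K/(1 + A·e^(−rt)) = K/2 → A·e^(−rt) = 1.
e^(−0.86t) = 1/55.263 = 0.0180954, so t = ln(55.263)/0.86 = 4.0121/0.86 = 4.6652.

4.67 years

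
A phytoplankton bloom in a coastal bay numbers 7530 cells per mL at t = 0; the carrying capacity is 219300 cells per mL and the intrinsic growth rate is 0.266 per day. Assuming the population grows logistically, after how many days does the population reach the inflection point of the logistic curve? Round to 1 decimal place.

Logistic growth is fastest at N = K/2 = 109650.
A = (K − N₀)/N₀ = 28.124. Set K/(1 + A·e^(−rt)) = K/2 → A·e^(−rt) = 1.
e^(−0.266t) = 1/28.124 = 0.0355574, so t = ln(28.124)/0.266 = 3.3366/0.266 = 12.544.

12.5 days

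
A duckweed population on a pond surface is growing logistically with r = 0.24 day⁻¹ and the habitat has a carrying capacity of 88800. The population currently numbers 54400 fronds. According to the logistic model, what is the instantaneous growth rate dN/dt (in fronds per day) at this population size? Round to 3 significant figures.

5060 fronds per day

dN/dt = rN(1 − N/K) = 0.24 × 54400 × (1 − 54400/88800).
1 − 54400/88800 = 0.38739; dN/dt = 0.24 × 54400 × 0.38739 = 5057.7.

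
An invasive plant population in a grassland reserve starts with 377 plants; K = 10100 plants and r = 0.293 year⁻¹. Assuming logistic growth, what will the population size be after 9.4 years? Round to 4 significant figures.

A = (K − N₀)/N₀ = (10100 − 377)/377 = 25.79.
N(t) = K/(1 + A·e^(−rt)) = 10100/(1 + 25.79×e^(−0.293×9.4)).
e^(−2.754) = 0.06366; denominator = 1 + 25.79×0.06366 = 2.6418.
N = 10100/2.6418 = 3823.12.

3823 plants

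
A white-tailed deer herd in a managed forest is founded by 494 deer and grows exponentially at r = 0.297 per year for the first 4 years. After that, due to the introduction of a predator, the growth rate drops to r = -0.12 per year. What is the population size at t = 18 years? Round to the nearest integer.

302 deer

Phase 1: N(4) = 494·e^(0.297×4) = 494·e^1.188 = 1620.57.
Phase 2 runs for 18 − 4 = 14 years at r = -0.12.
N(18) = 1620.57·e^(-0.12×14) = 1620.57·e^-1.68 = 302.033.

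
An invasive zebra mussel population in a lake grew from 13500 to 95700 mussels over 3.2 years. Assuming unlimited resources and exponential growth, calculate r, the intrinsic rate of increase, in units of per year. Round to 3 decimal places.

From N(t) = N₀·e^(rt): e^(r·3.2) = 95700/13500 = 7.0889.
r·3.2 = ln(7.0889) = 1.9585, so r = 1.9585/3.2 = 0.61204.

0.612 per year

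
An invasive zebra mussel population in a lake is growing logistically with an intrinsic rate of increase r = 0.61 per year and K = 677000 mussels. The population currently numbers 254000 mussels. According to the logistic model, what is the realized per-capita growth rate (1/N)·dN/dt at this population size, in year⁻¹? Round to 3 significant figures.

(1/N)·dN/dt = r(1 − N/K) = 0.61 × (1 − 254000/677000).
= 0.61 × 0.62482 = 0.38114.

0.381 per year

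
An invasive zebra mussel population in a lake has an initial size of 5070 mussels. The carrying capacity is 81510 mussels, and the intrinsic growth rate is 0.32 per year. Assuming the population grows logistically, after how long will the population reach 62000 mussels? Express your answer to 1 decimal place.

12.1 years

A = (K − N₀)/N₀ = (81510 − 5070)/5070 = 15.077.
Solve 81510/(1 + 15.077·e^(−0.32t)) = 62000: 1 + 15.077·e^(−0.32t) = 1.3147, so e^(−0.32t) = 0.0208715.
−0.32·t = ln(0.0208715) = -3.8694, so t = 3.8694/0.32 = 12.092.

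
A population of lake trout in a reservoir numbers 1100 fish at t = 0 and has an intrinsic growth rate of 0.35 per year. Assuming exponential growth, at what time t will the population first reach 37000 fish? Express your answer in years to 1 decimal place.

10.0 years

Set N₀·e^(rt) = 37000: e^(0.35·t) = 37000/1100 = 33.636.
0.35·t = ln(33.636) = 3.5156, so t = 3.5156/0.35 = 10.045.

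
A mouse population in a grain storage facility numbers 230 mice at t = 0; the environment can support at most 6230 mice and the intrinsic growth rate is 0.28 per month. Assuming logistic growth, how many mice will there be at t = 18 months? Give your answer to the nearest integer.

A = (K − N₀)/N₀ = (6230 − 230)/230 = 26.087.
N(t) = K/(1 + A·e^(−rt)) = 6230/(1 + 26.087×e^(−0.28×18)).
e^(−5.04) = 0.0064737; denominator = 1 + 26.087×0.0064737 = 1.1689.
N = 6230/1.1689 = 5329.89.

5330 mice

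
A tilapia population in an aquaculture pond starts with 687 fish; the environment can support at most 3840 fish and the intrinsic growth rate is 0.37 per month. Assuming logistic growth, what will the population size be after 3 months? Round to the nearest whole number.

1528 fish

A = (K − N₀)/N₀ = (3840 − 687)/687 = 4.5895.
N(t) = K/(1 + A·e^(−rt)) = 3840/(1 + 4.5895×e^(−0.37×3)).
e^(−1.11) = 0.32956; denominator = 1 + 4.5895×0.32956 = 2.5125.
N = 3840/2.5125 = 1528.35.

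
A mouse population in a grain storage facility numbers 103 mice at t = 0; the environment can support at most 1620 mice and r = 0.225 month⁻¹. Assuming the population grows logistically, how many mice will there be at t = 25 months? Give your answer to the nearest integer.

A = (K − N₀)/N₀ = (1620 − 103)/103 = 14.728.
N(t) = K/(1 + A·e^(−rt)) = 1620/(1 + 14.728×e^(−0.225×25)).
e^(−5.625) = 0.0036066; denominator = 1 + 14.728×0.0036066 = 1.0531.
N = 1620/1.0531 = 1538.29.

1538 mice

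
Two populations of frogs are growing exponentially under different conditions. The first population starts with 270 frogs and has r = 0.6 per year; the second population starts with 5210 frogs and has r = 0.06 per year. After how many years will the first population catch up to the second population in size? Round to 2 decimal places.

Set 270·e^(0.6t) = 5210·e^(0.06t).
e^((0.6 − 0.06)t) = 5210/270 → e^(0.54·t) = 19.296.
0.54·t = ln(19.296) = 2.9599, so t = 2.9599/0.54 = 5.4813.

5.48 years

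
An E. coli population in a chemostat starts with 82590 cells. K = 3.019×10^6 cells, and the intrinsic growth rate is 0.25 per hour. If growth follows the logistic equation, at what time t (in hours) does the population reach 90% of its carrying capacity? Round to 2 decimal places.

A = (K − N₀)/N₀ = (3.019×10^6 − 82590)/82590 = 35.554.
Solve 3.019×10^6/(1 + 35.554·e^(−0.25t)) = 2.7171×10^6: 1 + 35.554·e^(−0.25t) = 1.1111, so e^(−0.25t) = 0.00312513.
−0.25·t = ln(0.00312513) = -5.7683, so t = 5.7683/0.25 = 23.073.

23.07 hours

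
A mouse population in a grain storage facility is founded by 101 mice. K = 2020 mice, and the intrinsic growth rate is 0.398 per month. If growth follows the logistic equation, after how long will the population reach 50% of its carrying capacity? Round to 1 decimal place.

7.4 months

A = (K − N₀)/N₀ = (2020 − 101)/101 = 19.
Solve 2020/(1 + 19·e^(−0.398t)) = 1010: 1 + 19·e^(−0.398t) = 2, so e^(−0.398t) = 0.0526316.
−0.398·t = ln(0.0526316) = -2.9444, so t = 2.9444/0.398 = 7.3981.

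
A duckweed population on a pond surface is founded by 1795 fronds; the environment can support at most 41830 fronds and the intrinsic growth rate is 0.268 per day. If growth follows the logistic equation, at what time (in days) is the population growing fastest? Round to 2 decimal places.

11.58 days

Logistic growth is fastest at N = K/2 = 20915.
A = (K − N₀)/N₀ = 22.304. Set K/(1 + A·e^(−rt)) = K/2 → A·e^(−rt) = 1.
e^(−0.268t) = 1/22.304 = 0.0448358, so t = ln(22.304)/0.268 = 3.1047/0.268 = 11.585.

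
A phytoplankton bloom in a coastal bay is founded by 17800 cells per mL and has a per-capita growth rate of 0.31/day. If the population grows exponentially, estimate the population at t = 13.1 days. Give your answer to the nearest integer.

1032975 cells per mL

N(t) = N₀·e^(rt) = 17800 × e^(0.31×13.1) = 17800 × e^4.061.
e^4.061 ≈ 58.032, so N ≈ 17800 × 58.032 = 1.032975×10^6.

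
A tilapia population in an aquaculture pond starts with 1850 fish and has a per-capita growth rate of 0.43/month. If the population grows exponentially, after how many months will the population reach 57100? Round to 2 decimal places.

Set N₀·e^(rt) = 57100: e^(0.43·t) = 57100/1850 = 30.865.
0.43·t = ln(30.865) = 3.4296, so t = 3.4296/0.43 = 7.9759.

7.98 months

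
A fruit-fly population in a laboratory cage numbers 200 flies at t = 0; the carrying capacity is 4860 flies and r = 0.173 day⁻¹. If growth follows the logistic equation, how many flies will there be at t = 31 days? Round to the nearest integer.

4382 flies

A = (K − N₀)/N₀ = (4860 − 200)/200 = 23.3.
N(t) = K/(1 + A·e^(−rt)) = 4860/(1 + 23.3×e^(−0.173×31)).
e^(−5.363) = 0.0046868; denominator = 1 + 23.3×0.0046868 = 1.1092.
N = 4860/1.1092 = 4381.52.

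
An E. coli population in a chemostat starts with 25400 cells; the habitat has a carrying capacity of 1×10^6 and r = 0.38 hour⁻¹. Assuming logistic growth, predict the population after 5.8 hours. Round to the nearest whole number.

191038 cells

A = (K − N₀)/N₀ = (1×10^6 − 25400)/25400 = 38.37.
N(t) = K/(1 + A·e^(−rt)) = 1×10^6/(1 + 38.37×e^(−0.38×5.8)).
e^(−2.204) = 0.11036; denominator = 1 + 38.37×0.11036 = 5.2346.
N = 1×10^6/5.2346 = 191038.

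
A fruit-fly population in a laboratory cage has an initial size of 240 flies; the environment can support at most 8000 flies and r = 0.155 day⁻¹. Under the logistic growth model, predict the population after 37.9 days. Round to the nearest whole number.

7334 flies

A = (K − N₀)/N₀ = (8000 − 240)/240 = 32.333.
N(t) = K/(1 + A·e^(−rt)) = 8000/(1 + 32.333×e^(−0.155×37.9)).
e^(−5.874) = 0.0028102; denominator = 1 + 32.333×0.0028102 = 1.0909.
N = 8000/1.0909 = 7333.64.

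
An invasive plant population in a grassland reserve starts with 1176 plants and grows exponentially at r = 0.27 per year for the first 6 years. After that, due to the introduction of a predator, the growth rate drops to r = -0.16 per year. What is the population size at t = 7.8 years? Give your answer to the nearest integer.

Phase 1: N(6) = 1176·e^(0.27×6) = 1176·e^1.62 = 5942.43.
Phase 2 runs for 7.8 − 6 = 1.8 years at r = -0.16.
N(7.8) = 5942.43·e^(-0.16×1.8) = 5942.43·e^-0.288 = 4455.41.

4455 plants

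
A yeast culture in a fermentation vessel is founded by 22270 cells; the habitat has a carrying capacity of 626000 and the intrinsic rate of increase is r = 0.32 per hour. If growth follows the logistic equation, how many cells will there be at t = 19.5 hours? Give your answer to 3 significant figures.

A = (K − N₀)/N₀ = (626000 − 22270)/22270 = 27.11.
N(t) = K/(1 + A·e^(−rt)) = 626000/(1 + 27.11×e^(−0.32×19.5)).
e^(−6.24) = 0.0019499; denominator = 1 + 27.11×0.0019499 = 1.0529.
N = 626000/1.0529 = 594571.

595000 cells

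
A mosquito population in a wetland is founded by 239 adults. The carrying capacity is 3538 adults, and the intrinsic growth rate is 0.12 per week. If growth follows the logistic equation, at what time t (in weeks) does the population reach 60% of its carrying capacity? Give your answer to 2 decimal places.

25.25 weeks

A = (K − N₀)/N₀ = (3538 − 239)/239 = 13.803.
Solve 3538/(1 + 13.803·e^(−0.12t)) = 2122.8: 1 + 13.803·e^(−0.12t) = 1.6667, so e^(−0.12t) = 0.0482975.
−0.12·t = ln(0.0482975) = -3.0304, so t = 3.0304/0.12 = 25.253.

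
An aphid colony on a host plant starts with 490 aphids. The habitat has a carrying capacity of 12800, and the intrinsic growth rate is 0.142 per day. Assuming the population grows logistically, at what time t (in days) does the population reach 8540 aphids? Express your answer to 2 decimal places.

27.60 days

A = (K − N₀)/N₀ = (12800 − 490)/490 = 25.122.
Solve 12800/(1 + 25.122·e^(−0.142t)) = 8540: 1 + 25.122·e^(−0.142t) = 1.4988, so e^(−0.142t) = 0.0198559.
−0.142·t = ln(0.0198559) = -3.9193, so t = 3.9193/0.142 = 27.6.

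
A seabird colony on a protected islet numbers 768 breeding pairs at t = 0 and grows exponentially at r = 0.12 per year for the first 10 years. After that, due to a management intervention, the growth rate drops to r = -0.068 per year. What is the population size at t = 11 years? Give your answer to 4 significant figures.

Phase 1: N(10) = 768·e^(0.12×10) = 768·e^1.2 = 2549.85.
Phase 2 runs for 11 − 10 = 1 years at r = -0.068.
N(11) = 2549.85·e^(-0.068×1) = 2549.85·e^-0.068 = 2382.22.

2382 breeding pairs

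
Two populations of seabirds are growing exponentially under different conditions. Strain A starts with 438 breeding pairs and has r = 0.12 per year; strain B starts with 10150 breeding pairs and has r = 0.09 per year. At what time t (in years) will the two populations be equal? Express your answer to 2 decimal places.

104.77 years

Set 438·e^(0.12t) = 10150·e^(0.09t).
e^((0.12 − 0.09)t) = 10150/438 → e^(0.03·t) = 23.174.
0.03·t = ln(23.174) = 3.143, so t = 3.143/0.03 = 104.77.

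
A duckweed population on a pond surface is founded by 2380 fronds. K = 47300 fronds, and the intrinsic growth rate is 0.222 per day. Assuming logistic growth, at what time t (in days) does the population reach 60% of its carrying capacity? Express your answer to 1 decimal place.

A = (K − N₀)/N₀ = (47300 − 2380)/2380 = 18.874.
Solve 47300/(1 + 18.874·e^(−0.222t)) = 28380: 1 + 18.874·e^(−0.222t) = 1.6667, so e^(−0.222t) = 0.0353221.
−0.222·t = ln(0.0353221) = -3.3432, so t = 3.3432/0.222 = 15.06.

15.1 days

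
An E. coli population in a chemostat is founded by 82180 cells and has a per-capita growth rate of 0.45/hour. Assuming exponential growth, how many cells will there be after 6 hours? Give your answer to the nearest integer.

1222816 cells

N(t) = N₀·e^(rt) = 82180 × e^(0.45×6) = 82180 × e^2.7.
e^2.7 ≈ 14.88, so N ≈ 82180 × 14.88 = 1.222816×10^6.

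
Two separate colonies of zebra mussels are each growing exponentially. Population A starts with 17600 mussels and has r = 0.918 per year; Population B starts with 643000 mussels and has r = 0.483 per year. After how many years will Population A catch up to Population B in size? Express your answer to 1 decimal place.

Set 17600·e^(0.918t) = 643000·e^(0.483t).
e^((0.918 − 0.483)t) = 643000/17600 → e^(0.435·t) = 36.534.
0.435·t = ln(36.534) = 3.5982, so t = 3.5982/0.435 = 8.2718.

8.3 years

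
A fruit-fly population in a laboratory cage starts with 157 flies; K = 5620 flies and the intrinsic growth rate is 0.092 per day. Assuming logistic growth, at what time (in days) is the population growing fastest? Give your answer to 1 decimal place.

Logistic growth is fastest at N = K/2 = 2810.
A = (K − N₀)/N₀ = 34.796. Set K/(1 + A·e^(−rt)) = K/2 → A·e^(−rt) = 1.
e^(−0.092t) = 1/34.796 = 0.0287388, so t = ln(34.796)/0.092 = 3.5495/0.092 = 38.582.

38.6 days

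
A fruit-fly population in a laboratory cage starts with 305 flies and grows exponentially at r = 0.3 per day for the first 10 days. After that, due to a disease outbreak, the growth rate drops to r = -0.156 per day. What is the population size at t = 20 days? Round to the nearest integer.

1287 flies

Phase 1: N(10) = 305·e^(0.3×10) = 305·e^3 = 6126.09.
Phase 2 runs for 20 − 10 = 10 days at r = -0.156.
N(20) = 6126.09·e^(-0.156×10) = 6126.09·e^-1.56 = 1287.31.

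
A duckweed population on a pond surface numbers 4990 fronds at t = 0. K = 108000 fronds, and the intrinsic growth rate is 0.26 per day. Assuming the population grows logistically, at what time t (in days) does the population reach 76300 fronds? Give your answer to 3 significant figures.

A = (K − N₀)/N₀ = (108000 − 4990)/4990 = 20.643.
Solve 108000/(1 + 20.643·e^(−0.26t)) = 76300: 1 + 20.643·e^(−0.26t) = 1.4155, so e^(−0.26t) = 0.0201259.
−0.26·t = ln(0.0201259) = -3.9057, so t = 3.9057/0.26 = 15.022.

15.0 days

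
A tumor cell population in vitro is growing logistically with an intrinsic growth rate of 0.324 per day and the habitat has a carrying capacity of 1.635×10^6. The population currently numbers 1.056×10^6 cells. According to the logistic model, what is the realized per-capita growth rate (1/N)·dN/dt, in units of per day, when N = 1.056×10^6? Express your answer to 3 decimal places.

0.115 per day

(1/N)·dN/dt = r(1 − N/K) = 0.324 × (1 − 1.056×10^6/1.635×10^6).
= 0.324 × 0.35413 = 0.11474.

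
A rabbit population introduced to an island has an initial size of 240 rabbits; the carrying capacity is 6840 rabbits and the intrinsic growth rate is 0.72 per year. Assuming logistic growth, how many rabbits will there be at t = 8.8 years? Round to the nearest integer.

A = (K − N₀)/N₀ = (6840 − 240)/240 = 27.5.
N(t) = K/(1 + A·e^(−rt)) = 6840/(1 + 27.5×e^(−0.72×8.8)).
e^(−6.336) = 0.0017714; denominator = 1 + 27.5×0.0017714 = 1.0487.
N = 6840/1.0487 = 6522.28.

6522 rabbits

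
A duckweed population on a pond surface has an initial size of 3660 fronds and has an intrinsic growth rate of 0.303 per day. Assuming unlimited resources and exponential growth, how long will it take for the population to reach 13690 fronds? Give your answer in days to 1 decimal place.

Set N₀·e^(rt) = 13690: e^(0.303·t) = 13690/3660 = 3.7404.
0.303·t = ln(3.7404) = 1.3192, so t = 1.3192/0.303 = 4.3538.

4.4 days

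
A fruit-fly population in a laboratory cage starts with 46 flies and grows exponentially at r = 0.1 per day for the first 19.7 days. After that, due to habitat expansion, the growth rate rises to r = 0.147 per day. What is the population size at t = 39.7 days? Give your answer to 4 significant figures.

6239 flies

Phase 1: N(19.7) = 46·e^(0.1×19.7) = 46·e^1.97 = 329.851.
Phase 2 runs for 39.7 − 19.7 = 20 days at r = 0.147.
N(39.7) = 329.851·e^(0.147×20) = 329.851·e^2.94 = 6239.41.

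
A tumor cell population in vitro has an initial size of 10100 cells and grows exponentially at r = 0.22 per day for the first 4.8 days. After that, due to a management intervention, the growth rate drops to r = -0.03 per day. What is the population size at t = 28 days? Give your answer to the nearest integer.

Phase 1: N(4.8) = 10100·e^(0.22×4.8) = 10100·e^1.056 = 29036.
Phase 2 runs for 28 − 4.8 = 23.2 days at r = -0.03.
N(28) = 29036·e^(-0.03×23.2) = 29036·e^-0.696 = 14476.6.

14477 cells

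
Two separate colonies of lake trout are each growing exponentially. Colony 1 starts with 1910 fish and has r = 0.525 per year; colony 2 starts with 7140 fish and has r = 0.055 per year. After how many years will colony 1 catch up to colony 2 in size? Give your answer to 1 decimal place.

2.8 years

Set 1910·e^(0.525t) = 7140·e^(0.055t).
e^((0.525 − 0.055)t) = 7140/1910 → e^(0.47·t) = 3.7382.
0.47·t = ln(3.7382) = 1.3186, so t = 1.3186/0.47 = 2.8056.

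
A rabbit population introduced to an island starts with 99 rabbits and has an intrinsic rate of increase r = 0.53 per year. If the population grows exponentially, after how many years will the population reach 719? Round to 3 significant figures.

Set N₀·e^(rt) = 719: e^(0.53·t) = 719/99 = 7.2626.
0.53·t = ln(7.2626) = 1.9827, so t = 1.9827/0.53 = 3.741.

3.74 years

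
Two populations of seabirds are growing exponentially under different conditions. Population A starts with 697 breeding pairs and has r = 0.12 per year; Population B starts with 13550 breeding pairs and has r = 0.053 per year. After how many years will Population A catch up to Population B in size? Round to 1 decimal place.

Set 697·e^(0.12t) = 13550·e^(0.053t).
e^((0.12 − 0.053)t) = 13550/697 → e^(0.067·t) = 19.44.
0.067·t = ln(19.44) = 2.9674, so t = 2.9674/0.067 = 44.289.

44.3 years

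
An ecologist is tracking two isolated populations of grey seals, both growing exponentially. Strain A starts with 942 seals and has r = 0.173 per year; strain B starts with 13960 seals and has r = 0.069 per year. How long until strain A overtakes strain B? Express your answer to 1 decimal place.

Set 942·e^(0.173t) = 13960·e^(0.069t).
e^((0.173 − 0.069)t) = 13960/942 → e^(0.104·t) = 14.82.
0.104·t = ln(14.82) = 2.6959, so t = 2.6959/0.104 = 25.923.

25.9 years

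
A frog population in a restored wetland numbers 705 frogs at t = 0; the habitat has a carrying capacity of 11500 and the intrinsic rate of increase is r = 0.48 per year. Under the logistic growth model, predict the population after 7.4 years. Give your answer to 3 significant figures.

A = (K − N₀)/N₀ = (11500 − 705)/705 = 15.312.
N(t) = K/(1 + A·e^(−rt)) = 11500/(1 + 15.312×e^(−0.48×7.4)).
e^(−3.552) = 0.028667; denominator = 1 + 15.312×0.028667 = 1.439.
N = 11500/1.439 = 7991.91.

7990 frogs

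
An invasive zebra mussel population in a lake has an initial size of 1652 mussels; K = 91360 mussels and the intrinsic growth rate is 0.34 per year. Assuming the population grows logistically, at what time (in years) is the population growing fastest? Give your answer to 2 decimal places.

11.75 years

Logistic growth is fastest at N = K/2 = 45680.
A = (K − N₀)/N₀ = 54.303. Set K/(1 + A·e^(−rt)) = K/2 → A·e^(−rt) = 1.
e^(−0.34t) = 1/54.303 = 0.0184153, so t = ln(54.303)/0.34 = 3.9946/0.34 = 11.749.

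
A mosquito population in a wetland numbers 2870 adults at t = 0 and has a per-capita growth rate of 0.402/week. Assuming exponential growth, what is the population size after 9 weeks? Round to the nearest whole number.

106945 adults

N(t) = N₀·e^(rt) = 2870 × e^(0.402×9) = 2870 × e^3.618.
e^3.618 ≈ 37.263, so N ≈ 2870 × 37.263 = 106945.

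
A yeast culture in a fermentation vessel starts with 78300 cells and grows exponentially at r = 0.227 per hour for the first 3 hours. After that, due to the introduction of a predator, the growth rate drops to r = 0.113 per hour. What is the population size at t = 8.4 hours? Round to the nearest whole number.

Phase 1: N(3) = 78300·e^(0.227×3) = 78300·e^0.681 = 154709.
Phase 2 runs for 8.4 − 3 = 5.4 hours at r = 0.113.
N(8.4) = 154709·e^(0.113×5.4) = 154709·e^0.6102 = 284789.

284789 cells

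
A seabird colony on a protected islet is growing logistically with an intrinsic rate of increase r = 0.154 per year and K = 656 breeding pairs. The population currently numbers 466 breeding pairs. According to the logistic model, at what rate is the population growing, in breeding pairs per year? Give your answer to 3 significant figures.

dN/dt = rN(1 − N/K) = 0.154 × 466 × (1 − 466/656).
1 − 466/656 = 0.28963; dN/dt = 0.154 × 466 × 0.28963 = 20.785.

20.8 breeding pairs per year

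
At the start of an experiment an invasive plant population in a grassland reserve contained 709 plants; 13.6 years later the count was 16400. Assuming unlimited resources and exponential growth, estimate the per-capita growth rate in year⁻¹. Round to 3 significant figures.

From N(t) = N₀·e^(rt): e^(r·13.6) = 16400/709 = 23.131.
r·13.6 = ln(23.131) = 3.1412, so r = 3.1412/13.6 = 0.23097.

0.231 per year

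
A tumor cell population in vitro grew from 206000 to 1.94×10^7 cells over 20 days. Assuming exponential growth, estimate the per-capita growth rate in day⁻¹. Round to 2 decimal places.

From N(t) = N₀·e^(rt): e^(r·20) = 1.94×10^7/206000 = 94.175.
r·20 = ln(94.175) = 4.5452, so r = 4.5452/20 = 0.22726.

0.23 per day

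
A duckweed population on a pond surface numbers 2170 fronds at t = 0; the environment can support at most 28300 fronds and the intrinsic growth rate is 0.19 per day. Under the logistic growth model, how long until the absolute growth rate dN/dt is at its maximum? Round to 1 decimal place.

Logistic growth is fastest at N = K/2 = 14150.
A = (K − N₀)/N₀ = 12.041. Set K/(1 + A·e^(−rt)) = K/2 → A·e^(−rt) = 1.
e^(−0.19t) = 1/12.041 = 0.0830463, so t = ln(12.041)/0.19 = 2.4884/0.19 = 13.097.

13.1 days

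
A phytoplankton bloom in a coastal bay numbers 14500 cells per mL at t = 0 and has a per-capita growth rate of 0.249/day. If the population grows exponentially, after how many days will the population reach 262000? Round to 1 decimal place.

11.6 days

Set N₀·e^(rt) = 262000: e^(0.249·t) = 262000/14500 = 18.069.
0.249·t = ln(18.069) = 2.8942, so t = 2.8942/0.249 = 11.623.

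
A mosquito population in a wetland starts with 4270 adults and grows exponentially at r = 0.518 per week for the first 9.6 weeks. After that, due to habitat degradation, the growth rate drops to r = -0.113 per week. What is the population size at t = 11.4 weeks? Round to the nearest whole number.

503213 adults

Phase 1: N(9.6) = 4270·e^(0.518×9.6) = 4270·e^4.973 = 616719.
Phase 2 runs for 11.4 − 9.6 = 1.8 weeks at r = -0.113.
N(11.4) = 616719·e^(-0.113×1.8) = 616719·e^-0.2034 = 503213.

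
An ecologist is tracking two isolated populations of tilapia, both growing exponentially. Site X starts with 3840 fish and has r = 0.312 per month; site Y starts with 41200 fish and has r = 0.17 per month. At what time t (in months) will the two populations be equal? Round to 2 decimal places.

Set 3840·e^(0.312t) = 41200·e^(0.17t).
e^((0.312 − 0.17)t) = 41200/3840 → e^(0.142·t) = 10.729.
0.142·t = ln(10.729) = 2.373, so t = 2.373/0.142 = 16.711.

16.71 months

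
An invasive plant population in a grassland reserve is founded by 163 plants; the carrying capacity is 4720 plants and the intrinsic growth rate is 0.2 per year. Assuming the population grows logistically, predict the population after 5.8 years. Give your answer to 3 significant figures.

483 plants

A = (K − N₀)/N₀ = (4720 − 163)/163 = 27.957.
N(t) = K/(1 + A·e^(−rt)) = 4720/(1 + 27.957×e^(−0.2×5.8)).
e^(−1.16) = 0.31349; denominator = 1 + 27.957×0.31349 = 9.7642.
N = 4720/9.7642 = 483.401.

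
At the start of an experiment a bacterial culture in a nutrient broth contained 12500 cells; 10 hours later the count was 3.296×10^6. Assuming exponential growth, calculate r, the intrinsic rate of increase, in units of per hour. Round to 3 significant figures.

From N(t) = N₀·e^(rt): e^(r·10) = 3.296×10^6/12500 = 263.68.
r·10 = ln(263.68) = 5.5747, so r = 5.5747/10 = 0.55747.

0.557 per hour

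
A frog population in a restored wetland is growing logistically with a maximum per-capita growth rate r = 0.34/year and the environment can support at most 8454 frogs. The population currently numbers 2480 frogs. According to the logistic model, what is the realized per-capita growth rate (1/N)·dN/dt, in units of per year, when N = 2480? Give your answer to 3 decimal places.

0.240 per year

(1/N)·dN/dt = r(1 − N/K) = 0.34 × (1 − 2480/8454).
= 0.34 × 0.70665 = 0.24026.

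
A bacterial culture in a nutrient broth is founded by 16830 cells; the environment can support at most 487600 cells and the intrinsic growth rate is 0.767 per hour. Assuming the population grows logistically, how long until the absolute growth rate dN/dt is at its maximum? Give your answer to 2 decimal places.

Logistic growth is fastest at N = K/2 = 243800.
A = (K − N₀)/N₀ = 27.972. Set K/(1 + A·e^(−rt)) = K/2 → A·e^(−rt) = 1.
e^(−0.767t) = 1/27.972 = 0.0357499, so t = ln(27.972)/0.767 = 3.3312/0.767 = 4.3432.

4.34 hours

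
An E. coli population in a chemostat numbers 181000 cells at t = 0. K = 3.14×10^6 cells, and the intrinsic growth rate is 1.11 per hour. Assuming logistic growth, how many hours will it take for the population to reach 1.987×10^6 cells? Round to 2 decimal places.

A = (K − N₀)/N₀ = (3.14×10^6 − 181000)/181000 = 16.348.
Solve 3.14×10^6/(1 + 16.348·e^(−1.11t)) = 1.987×10^6: 1 + 16.348·e^(−1.11t) = 1.5803, so e^(−1.11t) = 0.0354948.
−1.11·t = ln(0.0354948) = -3.3384, so t = 3.3384/1.11 = 3.0075.

3.01 hours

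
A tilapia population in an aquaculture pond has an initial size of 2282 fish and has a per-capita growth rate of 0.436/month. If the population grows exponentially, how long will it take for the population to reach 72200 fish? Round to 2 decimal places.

Set N₀·e^(rt) = 72200: e^(0.436·t) = 72200/2282 = 31.639.
0.436·t = ln(31.639) = 3.4544, so t = 3.4544/0.436 = 7.9229.

7.92 months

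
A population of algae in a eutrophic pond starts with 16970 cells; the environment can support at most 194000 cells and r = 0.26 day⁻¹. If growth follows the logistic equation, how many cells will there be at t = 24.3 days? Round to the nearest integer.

A = (K − N₀)/N₀ = (194000 − 16970)/16970 = 10.432.
N(t) = K/(1 + A·e^(−rt)) = 194000/(1 + 10.432×e^(−0.26×24.3)).
e^(−6.318) = 0.0018035; denominator = 1 + 10.432×0.0018035 = 1.0188.
N = 194000/1.0188 = 190417.

190417 cells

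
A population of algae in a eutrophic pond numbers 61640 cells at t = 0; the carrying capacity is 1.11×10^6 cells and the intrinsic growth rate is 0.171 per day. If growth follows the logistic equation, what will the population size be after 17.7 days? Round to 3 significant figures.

A = (K − N₀)/N₀ = (1.11×10^6 − 61640)/61640 = 17.008.
N(t) = K/(1 + A·e^(−rt)) = 1.11×10^6/(1 + 17.008×e^(−0.171×17.7)).
e^(−3.027) = 0.048475; denominator = 1 + 17.008×0.048475 = 1.8245.
N = 1.11×10^6/1.8245 = 608400.

608000 cells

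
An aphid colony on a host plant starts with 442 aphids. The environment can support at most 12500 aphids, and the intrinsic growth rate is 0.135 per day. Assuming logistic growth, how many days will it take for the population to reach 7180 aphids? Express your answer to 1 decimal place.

26.7 days

A = (K − N₀)/N₀ = (12500 − 442)/442 = 27.281.
Solve 12500/(1 + 27.281·e^(−0.135t)) = 7180: 1 + 27.281·e^(−0.135t) = 1.7409, so e^(−0.135t) = 0.0271603.
−0.135·t = ln(0.0271603) = -3.606, so t = 3.606/0.135 = 26.711.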